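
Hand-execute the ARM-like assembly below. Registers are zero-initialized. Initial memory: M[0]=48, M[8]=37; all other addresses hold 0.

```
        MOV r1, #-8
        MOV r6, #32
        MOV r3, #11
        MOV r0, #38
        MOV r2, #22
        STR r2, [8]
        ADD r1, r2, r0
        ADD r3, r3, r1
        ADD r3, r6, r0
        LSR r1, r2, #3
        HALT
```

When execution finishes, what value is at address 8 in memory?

22

MOV r1, #-8 → r1=-8
MOV r6, #32 → r6=32
MOV r3, #11 → r3=11
MOV r0, #38 → r0=38
MOV r2, #22 → r2=22
STR r2, [8] → M[8]=22
ADD r1, r2, r0 → r1=22+38=60
ADD r3, r3, r1 → r3=11+60=71
ADD r3, r6, r0 → r3=32+38=70
LSR r1, r2, #3 → r1=22>>3=2
halt.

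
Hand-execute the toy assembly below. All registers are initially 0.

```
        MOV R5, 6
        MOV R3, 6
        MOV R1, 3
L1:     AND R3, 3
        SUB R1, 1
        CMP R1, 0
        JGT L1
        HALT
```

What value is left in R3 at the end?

MOV R5, 6 → R5=6
MOV R3, 6 → R3=6
MOV R1, 3 → R1=3
AND R3, 3 → R3=6&3=2
SUB R1, 1 → R1=3-1=2
CMP R1, 0  (cmp 2,0)
JGT L1: taken
AND R3, 3 → R3=2&3=2
SUB R1, 1 → R1=2-1=1
CMP R1, 0  (cmp 1,0)
JGT L1: taken
AND R3, 3 → R3=2&3=2
SUB R1, 1 → R1=1-1=0
CMP R1, 0  (cmp 0,0)
JGT L1: not taken
halt.

2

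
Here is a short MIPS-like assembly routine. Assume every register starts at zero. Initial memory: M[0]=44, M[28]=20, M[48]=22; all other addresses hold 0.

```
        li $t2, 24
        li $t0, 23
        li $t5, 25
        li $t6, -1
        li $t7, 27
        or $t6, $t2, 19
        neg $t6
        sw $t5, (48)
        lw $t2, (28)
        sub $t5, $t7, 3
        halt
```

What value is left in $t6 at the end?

-27

after li $t2, 24: $t2=24
after li $t0, 23: $t0=23
after li $t5, 25: $t5=25
after li $t6, -1: $t6=-1
after li $t7, 27: $t7=27
after or $t6, $t2, 19: $t6=24|19=27
after neg $t6: $t6=-(27)=-27
sw $t5, (48) → M[48]=25
after lw $t2, (28): $t2=M[28]=20
after sub $t5, $t7, 3: $t5=27-3=24
halt.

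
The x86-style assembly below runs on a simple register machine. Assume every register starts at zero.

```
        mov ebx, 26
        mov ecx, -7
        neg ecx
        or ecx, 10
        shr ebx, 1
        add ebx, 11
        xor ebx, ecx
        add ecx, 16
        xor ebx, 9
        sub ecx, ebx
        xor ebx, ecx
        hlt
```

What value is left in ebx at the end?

mov ebx, 26 → ebx=26
mov ecx, -7 → ecx=-7
neg ecx → ecx=-(-7)=7
or ecx, 10 → ecx=7|10=15
shr ebx, 1 → ebx=26>>1=13
add ebx, 11 → ebx=13+11=24
xor ebx, ecx → ebx=24^15=23
add ecx, 16 → ecx=15+16=31
xor ebx, 9 → ebx=23^9=30
sub ecx, ebx → ecx=31-30=1
xor ebx, ecx → ebx=30^1=31
halt.

31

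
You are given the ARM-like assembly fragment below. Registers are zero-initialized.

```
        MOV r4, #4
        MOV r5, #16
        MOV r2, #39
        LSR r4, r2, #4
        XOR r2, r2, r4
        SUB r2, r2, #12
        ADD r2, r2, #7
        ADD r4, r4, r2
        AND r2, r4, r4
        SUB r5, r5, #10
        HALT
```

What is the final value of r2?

34

after MOV r4, #4: r4=4
after MOV r5, #16: r5=16
after MOV r2, #39: r2=39
after LSR r4, r2, #4: r4=39>>4=2
after XOR r2, r2, r4: r2=39^2=37
after SUB r2, r2, #12: r2=37-12=25
after ADD r2, r2, #7: r2=25+7=32
after ADD r4, r4, r2: r4=2+32=34
after AND r2, r4, r4: r2=34&34=34
after SUB r5, r5, #10: r5=16-10=6
halt.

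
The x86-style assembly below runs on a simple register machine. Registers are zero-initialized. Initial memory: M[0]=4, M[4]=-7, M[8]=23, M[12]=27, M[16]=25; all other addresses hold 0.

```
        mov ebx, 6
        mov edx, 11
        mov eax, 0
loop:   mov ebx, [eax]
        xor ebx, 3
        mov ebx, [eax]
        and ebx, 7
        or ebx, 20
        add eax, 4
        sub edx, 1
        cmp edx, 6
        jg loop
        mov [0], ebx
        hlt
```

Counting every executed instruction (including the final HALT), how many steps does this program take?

ebx=6
edx=11
eax=0
ebx=M[0]=4
ebx=4^3=7
ebx=M[0]=4
ebx=4&7=4
ebx=4|20=20
eax=0+4=4
edx=11-1=10
cmp edx, 6  (cmp 10,6)
jg loop: taken
ebx=M[4]=-7
ebx=(-7)^3=-6
ebx=M[4]=-7
ebx=(-7)&7=1
ebx=1|20=21
eax=4+4=8
edx=10-1=9
cmp edx, 6  (cmp 9,6)
jg loop: taken
ebx=M[8]=23
ebx=23^3=20
ebx=M[8]=23
ebx=23&7=7
ebx=7|20=23
eax=8+4=12
edx=9-1=8
cmp edx, 6  (cmp 8,6)
jg loop: taken
ebx=M[12]=27
ebx=27^3=24
ebx=M[12]=27
ebx=27&7=3
ebx=3|20=23
eax=12+4=16
edx=8-1=7
cmp edx, 6  (cmp 7,6)
jg loop: taken
ebx=M[16]=25
ebx=25^3=26
ebx=M[16]=25
ebx=25&7=1
ebx=1|20=21
eax=16+4=20
edx=7-1=6
cmp edx, 6  (cmp 6,6)
jg loop: not taken
mov [0], ebx → M[0]=21
halt.
Total executed instructions: 50.

50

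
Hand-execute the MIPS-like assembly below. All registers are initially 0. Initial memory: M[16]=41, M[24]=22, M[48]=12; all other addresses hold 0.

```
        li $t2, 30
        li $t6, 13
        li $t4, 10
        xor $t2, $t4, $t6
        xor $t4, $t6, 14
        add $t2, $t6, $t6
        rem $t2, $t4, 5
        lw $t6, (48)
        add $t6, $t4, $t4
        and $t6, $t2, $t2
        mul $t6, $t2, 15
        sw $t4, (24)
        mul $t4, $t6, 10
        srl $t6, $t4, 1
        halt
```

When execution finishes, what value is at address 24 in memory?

3

$t2=30
$t6=13
$t4=10
$t2=10^13=7
$t4=13^14=3
$t2=13+13=26
$t2=3%5=3
$t6=M[48]=12
$t6=3+3=6
$t6=3&3=3
$t6=3*15=45
sw $t4, (24) → M[24]=3
$t4=45*10=450
$t6=450>>1=225
halt.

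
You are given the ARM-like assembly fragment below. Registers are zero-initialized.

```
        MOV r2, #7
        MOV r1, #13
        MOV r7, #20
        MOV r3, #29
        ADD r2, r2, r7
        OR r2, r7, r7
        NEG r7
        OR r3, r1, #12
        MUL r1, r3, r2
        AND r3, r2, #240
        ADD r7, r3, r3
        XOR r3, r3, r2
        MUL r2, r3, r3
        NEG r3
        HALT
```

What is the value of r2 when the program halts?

16

MOV r2, #7 → r2=7
MOV r1, #13 → r1=13
MOV r7, #20 → r7=20
MOV r3, #29 → r3=29
ADD r2, r2, r7 → r2=7+20=27
OR r2, r7, r7 → r2=20|20=20
NEG r7 → r7=-(20)=-20
OR r3, r1, #12 → r3=13|12=13
MUL r1, r3, r2 → r1=13*20=260
AND r3, r2, #240 → r3=20&240=16
ADD r7, r3, r3 → r7=16+16=32
XOR r3, r3, r2 → r3=16^20=4
MUL r2, r3, r3 → r2=4*4=16
NEG r3 → r3=-(4)=-4
halt.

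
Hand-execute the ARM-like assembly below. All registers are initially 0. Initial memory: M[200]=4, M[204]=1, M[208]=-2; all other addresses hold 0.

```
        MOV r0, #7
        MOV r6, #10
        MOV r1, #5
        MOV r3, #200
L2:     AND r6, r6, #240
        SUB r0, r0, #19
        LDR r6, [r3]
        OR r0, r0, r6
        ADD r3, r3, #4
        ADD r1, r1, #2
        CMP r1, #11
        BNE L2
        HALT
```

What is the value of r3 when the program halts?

r0=7
r6=10
r1=5
r3=200
r6=10&240=0
r0=7-19=-12
r6=M[200]=4
r0=(-12)|4=-12
r3=200+4=204
r1=5+2=7
CMP r1, #11  (cmp 7,11)
BNE L2: taken
r6=4&240=0
r0=(-12)-19=-31
r6=M[204]=1
r0=(-31)|1=-31
r3=204+4=208
r1=7+2=9
CMP r1, #11  (cmp 9,11)
BNE L2: taken
r6=1&240=0
r0=(-31)-19=-50
r6=M[208]=-2
r0=(-50)|(-2)=-2
r3=208+4=212
r1=9+2=11
CMP r1, #11  (cmp 11,11)
BNE L2: not taken
halt.

212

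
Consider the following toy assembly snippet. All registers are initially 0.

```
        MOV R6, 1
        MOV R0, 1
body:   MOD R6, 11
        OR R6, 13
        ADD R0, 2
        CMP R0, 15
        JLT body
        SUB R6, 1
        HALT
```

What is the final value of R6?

12

MOV R6, 1 → R6=1
MOV R0, 1 → R0=1
MOD R6, 11 → R6=1%11=1
OR R6, 13 → R6=1|13=13
ADD R0, 2 → R0=1+2=3
CMP R0, 15  (cmp 3,15)
JLT body: taken
MOD R6, 11 → R6=13%11=2
OR R6, 13 → R6=2|13=15
ADD R0, 2 → R0=3+2=5
CMP R0, 15  (cmp 5,15)
JLT body: taken
MOD R6, 11 → R6=15%11=4
OR R6, 13 → R6=4|13=13
ADD R0, 2 → R0=5+2=7
CMP R0, 15  (cmp 7,15)
JLT body: taken
MOD R6, 11 → R6=13%11=2
OR R6, 13 → R6=2|13=15
ADD R0, 2 → R0=7+2=9
CMP R0, 15  (cmp 9,15)
JLT body: taken
MOD R6, 11 → R6=15%11=4
OR R6, 13 → R6=4|13=13
ADD R0, 2 → R0=9+2=11
CMP R0, 15  (cmp 11,15)
JLT body: taken
MOD R6, 11 → R6=13%11=2
OR R6, 13 → R6=2|13=15
ADD R0, 2 → R0=11+2=13
CMP R0, 15  (cmp 13,15)
JLT body: taken
MOD R6, 11 → R6=15%11=4
OR R6, 13 → R6=4|13=13
ADD R0, 2 → R0=13+2=15
CMP R0, 15  (cmp 15,15)
JLT body: not taken
SUB R6, 1 → R6=13-1=12
halt.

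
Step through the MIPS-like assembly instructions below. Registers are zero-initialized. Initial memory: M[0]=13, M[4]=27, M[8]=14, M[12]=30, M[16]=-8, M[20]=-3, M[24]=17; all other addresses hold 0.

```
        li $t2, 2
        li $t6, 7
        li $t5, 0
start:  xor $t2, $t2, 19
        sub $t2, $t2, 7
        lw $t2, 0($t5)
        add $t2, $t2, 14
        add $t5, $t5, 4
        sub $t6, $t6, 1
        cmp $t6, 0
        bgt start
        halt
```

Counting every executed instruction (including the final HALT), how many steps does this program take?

$t2=2
$t6=7
$t5=0
$t2=2^19=17
$t2=17-7=10
$t2=M[0]=13
$t2=13+14=27
$t5=0+4=4
$t6=7-1=6
cmp $t6, 0  (cmp 6,0)
bgt start: taken
$t2=27^19=8
$t2=8-7=1
$t2=M[4]=27
$t2=27+14=41
$t5=4+4=8
$t6=6-1=5
cmp $t6, 0  (cmp 5,0)
bgt start: taken
$t2=41^19=58
$t2=58-7=51
$t2=M[8]=14
$t2=14+14=28
$t5=8+4=12
$t6=5-1=4
cmp $t6, 0  (cmp 4,0)
bgt start: taken
$t2=28^19=15
$t2=15-7=8
$t2=M[12]=30
$t2=30+14=44
$t5=12+4=16
$t6=4-1=3
cmp $t6, 0  (cmp 3,0)
bgt start: taken
$t2=44^19=63
$t2=63-7=56
$t2=M[16]=-8
$t2=(-8)+14=6
$t5=16+4=20
$t6=3-1=2
cmp $t6, 0  (cmp 2,0)
bgt start: taken
$t2=6^19=21
$t2=21-7=14
$t2=M[20]=-3
$t2=(-3)+14=11
$t5=20+4=24
$t6=2-1=1
cmp $t6, 0  (cmp 1,0)
bgt start: taken
$t2=11^19=24
$t2=24-7=17
$t2=M[24]=17
$t2=17+14=31
$t5=24+4=28
$t6=1-1=0
cmp $t6, 0  (cmp 0,0)
bgt start: not taken
halt.
Total executed instructions: 60.

60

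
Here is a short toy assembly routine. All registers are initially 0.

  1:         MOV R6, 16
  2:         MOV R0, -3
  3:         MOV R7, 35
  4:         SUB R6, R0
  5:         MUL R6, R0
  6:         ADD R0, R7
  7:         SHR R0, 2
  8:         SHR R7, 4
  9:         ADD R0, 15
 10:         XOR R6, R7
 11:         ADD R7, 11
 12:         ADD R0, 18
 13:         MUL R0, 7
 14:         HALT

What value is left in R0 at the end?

287

R6=16
R0=-3
R7=35
R6=16-(-3)=19
R6=19*(-3)=-57
R0=(-3)+35=32
R0=32>>2=8
R7=35>>4=2
R0=8+15=23
R6=(-57)^2=-59
R7=2+11=13
R0=23+18=41
R0=41*7=287
halt.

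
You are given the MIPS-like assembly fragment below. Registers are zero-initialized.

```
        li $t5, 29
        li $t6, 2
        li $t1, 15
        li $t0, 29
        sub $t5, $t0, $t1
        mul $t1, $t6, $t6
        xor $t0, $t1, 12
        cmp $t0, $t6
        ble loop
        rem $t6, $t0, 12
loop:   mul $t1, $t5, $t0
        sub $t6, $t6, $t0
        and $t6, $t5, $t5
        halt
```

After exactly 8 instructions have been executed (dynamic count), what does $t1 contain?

$t5=29
$t6=2
$t1=15
$t0=29
$t5=29-15=14
$t1=2*2=4
$t0=4^12=8
cmp $t0, $t6  (cmp 8,2)
After step 8: $t1 = 4.

4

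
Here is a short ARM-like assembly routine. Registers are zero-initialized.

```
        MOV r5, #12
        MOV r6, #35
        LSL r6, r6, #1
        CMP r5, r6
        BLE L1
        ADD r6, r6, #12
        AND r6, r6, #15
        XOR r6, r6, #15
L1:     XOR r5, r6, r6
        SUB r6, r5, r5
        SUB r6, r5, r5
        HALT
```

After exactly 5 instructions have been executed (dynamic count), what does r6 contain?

70

after MOV r5, #12: r5=12
after MOV r6, #35: r6=35
after LSL r6, r6, #1: r6=35<<1=70
CMP r5, r6  (cmp 12,70)
BLE L1: taken
After step 5: r6 = 70.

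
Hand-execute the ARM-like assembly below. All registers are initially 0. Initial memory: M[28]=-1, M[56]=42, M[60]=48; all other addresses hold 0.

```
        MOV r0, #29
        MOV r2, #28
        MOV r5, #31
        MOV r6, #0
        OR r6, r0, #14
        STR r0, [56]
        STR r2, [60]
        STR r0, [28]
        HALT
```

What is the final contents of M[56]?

29

MOV r0, #29 → r0=29
MOV r2, #28 → r2=28
MOV r5, #31 → r5=31
MOV r6, #0 → r6=0
OR r6, r0, #14 → r6=29|14=31
STR r0, [56] → M[56]=29
STR r2, [60] → M[60]=28
STR r0, [28] → M[28]=29
halt.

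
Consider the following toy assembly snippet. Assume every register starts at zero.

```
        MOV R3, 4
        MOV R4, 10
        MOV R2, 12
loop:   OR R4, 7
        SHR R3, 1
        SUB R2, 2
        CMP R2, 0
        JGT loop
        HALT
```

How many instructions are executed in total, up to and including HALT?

R3=4
R4=10
R2=12
R4=10|7=15
R3=4>>1=2
R2=12-2=10
CMP R2, 0  (cmp 10,0)
JGT loop: taken
R4=15|7=15
R3=2>>1=1
R2=10-2=8
CMP R2, 0  (cmp 8,0)
JGT loop: taken
R4=15|7=15
R3=1>>1=0
R2=8-2=6
CMP R2, 0  (cmp 6,0)
JGT loop: taken
R4=15|7=15
R3=0>>1=0
R2=6-2=4
CMP R2, 0  (cmp 4,0)
JGT loop: taken
R4=15|7=15
R3=0>>1=0
R2=4-2=2
CMP R2, 0  (cmp 2,0)
JGT loop: taken
R4=15|7=15
R3=0>>1=0
R2=2-2=0
CMP R2, 0  (cmp 0,0)
JGT loop: not taken
halt.
Total executed instructions: 34.

34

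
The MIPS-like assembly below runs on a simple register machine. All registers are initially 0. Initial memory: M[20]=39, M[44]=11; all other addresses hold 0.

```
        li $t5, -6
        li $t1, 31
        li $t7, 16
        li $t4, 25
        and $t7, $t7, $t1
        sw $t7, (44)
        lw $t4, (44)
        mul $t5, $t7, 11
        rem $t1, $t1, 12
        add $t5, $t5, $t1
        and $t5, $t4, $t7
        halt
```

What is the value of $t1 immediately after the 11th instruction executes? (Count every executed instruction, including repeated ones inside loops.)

after li $t5, -6: $t5=-6
after li $t1, 31: $t1=31
after li $t7, 16: $t7=16
after li $t4, 25: $t4=25
after and $t7, $t7, $t1: $t7=16&31=16
sw $t7, (44) → M[44]=16
after lw $t4, (44): $t4=M[44]=16
after mul $t5, $t7, 11: $t5=16*11=176
after rem $t1, $t1, 12: $t1=31%12=7
after add $t5, $t5, $t1: $t5=176+7=183
after and $t5, $t4, $t7: $t5=16&16=16
After step 11: $t1 = 7.

7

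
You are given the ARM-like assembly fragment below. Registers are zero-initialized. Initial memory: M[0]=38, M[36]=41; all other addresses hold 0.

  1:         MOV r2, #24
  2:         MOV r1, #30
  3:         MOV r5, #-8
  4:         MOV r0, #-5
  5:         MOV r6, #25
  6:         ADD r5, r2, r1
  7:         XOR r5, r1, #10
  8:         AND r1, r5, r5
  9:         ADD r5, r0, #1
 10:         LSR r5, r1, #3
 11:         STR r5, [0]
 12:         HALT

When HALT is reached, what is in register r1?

20

r2=24
r1=30
r5=-8
r0=-5
r6=25
r5=24+30=54
r5=30^10=20
r1=20&20=20
r5=(-5)+1=-4
r5=20>>3=2
STR r5, [0] → M[0]=2
halt.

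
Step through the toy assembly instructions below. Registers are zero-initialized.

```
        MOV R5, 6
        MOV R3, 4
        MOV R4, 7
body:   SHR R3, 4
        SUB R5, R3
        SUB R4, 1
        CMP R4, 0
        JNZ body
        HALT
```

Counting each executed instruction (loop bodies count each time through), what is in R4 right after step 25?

after MOV R5, 6: R5=6
after MOV R3, 4: R3=4
after MOV R4, 7: R4=7
after SHR R3, 4: R3=4>>4=0
after SUB R5, R3: R5=6-0=6
after SUB R4, 1: R4=7-1=6
CMP R4, 0  (cmp 6,0)
JNZ body: taken
after SHR R3, 4: R3=0>>4=0
after SUB R5, R3: R5=6-0=6
after SUB R4, 1: R4=6-1=5
CMP R4, 0  (cmp 5,0)
JNZ body: taken
after SHR R3, 4: R3=0>>4=0
after SUB R5, R3: R5=6-0=6
after SUB R4, 1: R4=5-1=4
CMP R4, 0  (cmp 4,0)
JNZ body: taken
after SHR R3, 4: R3=0>>4=0
after SUB R5, R3: R5=6-0=6
after SUB R4, 1: R4=4-1=3
CMP R4, 0  (cmp 3,0)
JNZ body: taken
after SHR R3, 4: R3=0>>4=0
after SUB R5, R3: R5=6-0=6
After step 25: R4 = 3.

3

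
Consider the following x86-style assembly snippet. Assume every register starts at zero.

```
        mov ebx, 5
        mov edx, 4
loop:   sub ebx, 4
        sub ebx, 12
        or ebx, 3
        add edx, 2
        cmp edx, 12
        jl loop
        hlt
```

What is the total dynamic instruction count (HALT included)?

27

mov ebx, 5 → ebx=5
mov edx, 4 → edx=4
sub ebx, 4 → ebx=5-4=1
sub ebx, 12 → ebx=1-12=-11
or ebx, 3 → ebx=(-11)|3=-9
add edx, 2 → edx=4+2=6
cmp edx, 12  (cmp 6,12)
jl loop: taken
sub ebx, 4 → ebx=(-9)-4=-13
sub ebx, 12 → ebx=(-13)-12=-25
or ebx, 3 → ebx=(-25)|3=-25
add edx, 2 → edx=6+2=8
cmp edx, 12  (cmp 8,12)
jl loop: taken
sub ebx, 4 → ebx=(-25)-4=-29
sub ebx, 12 → ebx=(-29)-12=-41
or ebx, 3 → ebx=(-41)|3=-41
add edx, 2 → edx=8+2=10
cmp edx, 12  (cmp 10,12)
jl loop: taken
sub ebx, 4 → ebx=(-41)-4=-45
sub ebx, 12 → ebx=(-45)-12=-57
or ebx, 3 → ebx=(-57)|3=-57
add edx, 2 → edx=10+2=12
cmp edx, 12  (cmp 12,12)
jl loop: not taken
halt.
Total executed instructions: 27.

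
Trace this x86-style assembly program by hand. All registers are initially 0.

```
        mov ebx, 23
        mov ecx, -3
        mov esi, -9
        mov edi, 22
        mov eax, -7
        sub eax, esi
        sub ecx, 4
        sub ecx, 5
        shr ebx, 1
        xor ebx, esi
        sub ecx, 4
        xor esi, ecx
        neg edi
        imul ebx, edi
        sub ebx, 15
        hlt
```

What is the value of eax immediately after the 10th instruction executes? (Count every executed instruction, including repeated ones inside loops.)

2

mov ebx, 23 → ebx=23
mov ecx, -3 → ecx=-3
mov esi, -9 → esi=-9
mov edi, 22 → edi=22
mov eax, -7 → eax=-7
sub eax, esi → eax=(-7)-(-9)=2
sub ecx, 4 → ecx=(-3)-4=-7
sub ecx, 5 → ecx=(-7)-5=-12
shr ebx, 1 → ebx=23>>1=11
xor ebx, esi → ebx=11^(-9)=-4
After step 10: eax = 2.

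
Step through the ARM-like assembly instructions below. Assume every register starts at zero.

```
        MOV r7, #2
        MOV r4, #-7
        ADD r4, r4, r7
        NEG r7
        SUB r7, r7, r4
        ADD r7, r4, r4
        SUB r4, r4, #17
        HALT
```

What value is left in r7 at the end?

after MOV r7, #2: r7=2
after MOV r4, #-7: r4=-7
after ADD r4, r4, r7: r4=(-7)+2=-5
after NEG r7: r7=-(2)=-2
after SUB r7, r7, r4: r7=(-2)-(-5)=3
after ADD r7, r4, r4: r7=(-5)+(-5)=-10
after SUB r4, r4, #17: r4=(-5)-17=-22
halt.

-10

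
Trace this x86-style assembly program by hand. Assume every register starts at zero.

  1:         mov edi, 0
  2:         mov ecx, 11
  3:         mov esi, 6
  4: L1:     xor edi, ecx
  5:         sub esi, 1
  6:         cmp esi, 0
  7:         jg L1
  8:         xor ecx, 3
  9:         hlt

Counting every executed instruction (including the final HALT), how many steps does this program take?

after mov edi, 0: edi=0
after mov ecx, 11: ecx=11
after mov esi, 6: esi=6
after xor edi, ecx: edi=0^11=11
after sub esi, 1: esi=6-1=5
cmp esi, 0  (cmp 5,0)
jg L1: taken
after xor edi, ecx: edi=11^11=0
after sub esi, 1: esi=5-1=4
cmp esi, 0  (cmp 4,0)
jg L1: taken
after xor edi, ecx: edi=0^11=11
after sub esi, 1: esi=4-1=3
cmp esi, 0  (cmp 3,0)
jg L1: taken
after xor edi, ecx: edi=11^11=0
after sub esi, 1: esi=3-1=2
cmp esi, 0  (cmp 2,0)
jg L1: taken
after xor edi, ecx: edi=0^11=11
after sub esi, 1: esi=2-1=1
cmp esi, 0  (cmp 1,0)
jg L1: taken
after xor edi, ecx: edi=11^11=0
after sub esi, 1: esi=1-1=0
cmp esi, 0  (cmp 0,0)
jg L1: not taken
after xor ecx, 3: ecx=11^3=8
halt.
Total executed instructions: 29.

29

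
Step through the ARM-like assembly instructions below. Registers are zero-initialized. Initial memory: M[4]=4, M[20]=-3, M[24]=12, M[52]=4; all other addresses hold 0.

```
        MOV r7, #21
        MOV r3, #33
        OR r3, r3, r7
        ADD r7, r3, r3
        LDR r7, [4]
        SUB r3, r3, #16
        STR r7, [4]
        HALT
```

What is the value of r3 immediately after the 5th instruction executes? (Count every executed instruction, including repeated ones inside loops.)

53

after MOV r7, #21: r7=21
after MOV r3, #33: r3=33
after OR r3, r3, r7: r3=33|21=53
after ADD r7, r3, r3: r7=53+53=106
after LDR r7, [4]: r7=M[4]=4
After step 5: r3 = 53.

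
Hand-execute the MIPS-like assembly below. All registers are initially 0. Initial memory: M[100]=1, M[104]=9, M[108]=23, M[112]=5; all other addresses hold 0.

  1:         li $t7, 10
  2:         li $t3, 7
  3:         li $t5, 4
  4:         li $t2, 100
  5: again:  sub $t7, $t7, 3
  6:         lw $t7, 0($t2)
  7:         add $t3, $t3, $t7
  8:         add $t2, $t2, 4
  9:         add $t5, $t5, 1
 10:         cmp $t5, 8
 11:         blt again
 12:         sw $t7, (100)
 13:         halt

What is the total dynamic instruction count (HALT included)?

34

li $t7, 10 → $t7=10
li $t3, 7 → $t3=7
li $t5, 4 → $t5=4
li $t2, 100 → $t2=100
sub $t7, $t7, 3 → $t7=10-3=7
lw $t7, 0($t2) → $t7=M[100]=1
add $t3, $t3, $t7 → $t3=7+1=8
add $t2, $t2, 4 → $t2=100+4=104
add $t5, $t5, 1 → $t5=4+1=5
cmp $t5, 8  (cmp 5,8)
blt again: taken
sub $t7, $t7, 3 → $t7=1-3=-2
lw $t7, 0($t2) → $t7=M[104]=9
add $t3, $t3, $t7 → $t3=8+9=17
add $t2, $t2, 4 → $t2=104+4=108
add $t5, $t5, 1 → $t5=5+1=6
cmp $t5, 8  (cmp 6,8)
blt again: taken
sub $t7, $t7, 3 → $t7=9-3=6
lw $t7, 0($t2) → $t7=M[108]=23
add $t3, $t3, $t7 → $t3=17+23=40
add $t2, $t2, 4 → $t2=108+4=112
add $t5, $t5, 1 → $t5=6+1=7
cmp $t5, 8  (cmp 7,8)
blt again: taken
sub $t7, $t7, 3 → $t7=23-3=20
lw $t7, 0($t2) → $t7=M[112]=5
add $t3, $t3, $t7 → $t3=40+5=45
add $t2, $t2, 4 → $t2=112+4=116
add $t5, $t5, 1 → $t5=7+1=8
cmp $t5, 8  (cmp 8,8)
blt again: not taken
sw $t7, (100) → M[100]=5
halt.
Total executed instructions: 34.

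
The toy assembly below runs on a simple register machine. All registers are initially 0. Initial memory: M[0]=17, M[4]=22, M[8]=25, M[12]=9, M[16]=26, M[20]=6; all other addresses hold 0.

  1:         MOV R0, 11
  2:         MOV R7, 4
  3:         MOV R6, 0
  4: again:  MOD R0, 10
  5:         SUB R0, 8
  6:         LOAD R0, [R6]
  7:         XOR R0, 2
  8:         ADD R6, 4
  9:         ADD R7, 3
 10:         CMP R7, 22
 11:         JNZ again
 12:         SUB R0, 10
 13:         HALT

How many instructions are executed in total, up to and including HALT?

MOV R0, 11 → R0=11
MOV R7, 4 → R7=4
MOV R6, 0 → R6=0
MOD R0, 10 → R0=11%10=1
SUB R0, 8 → R0=1-8=-7
LOAD R0, [R6] → R0=M[0]=17
XOR R0, 2 → R0=17^2=19
ADD R6, 4 → R6=0+4=4
ADD R7, 3 → R7=4+3=7
CMP R7, 22  (cmp 7,22)
JNZ again: taken
MOD R0, 10 → R0=19%10=9
SUB R0, 8 → R0=9-8=1
LOAD R0, [R6] → R0=M[4]=22
XOR R0, 2 → R0=22^2=20
ADD R6, 4 → R6=4+4=8
ADD R7, 3 → R7=7+3=10
CMP R7, 22  (cmp 10,22)
JNZ again: taken
MOD R0, 10 → R0=20%10=0
SUB R0, 8 → R0=0-8=-8
LOAD R0, [R6] → R0=M[8]=25
XOR R0, 2 → R0=25^2=27
ADD R6, 4 → R6=8+4=12
ADD R7, 3 → R7=10+3=13
CMP R7, 22  (cmp 13,22)
JNZ again: taken
MOD R0, 10 → R0=27%10=7
SUB R0, 8 → R0=7-8=-1
LOAD R0, [R6] → R0=M[12]=9
XOR R0, 2 → R0=9^2=11
ADD R6, 4 → R6=12+4=16
ADD R7, 3 → R7=13+3=16
CMP R7, 22  (cmp 16,22)
JNZ again: taken
MOD R0, 10 → R0=11%10=1
SUB R0, 8 → R0=1-8=-7
LOAD R0, [R6] → R0=M[16]=26
XOR R0, 2 → R0=26^2=24
ADD R6, 4 → R6=16+4=20
ADD R7, 3 → R7=16+3=19
CMP R7, 22  (cmp 19,22)
JNZ again: taken
MOD R0, 10 → R0=24%10=4
SUB R0, 8 → R0=4-8=-4
LOAD R0, [R6] → R0=M[20]=6
XOR R0, 2 → R0=6^2=4
ADD R6, 4 → R6=20+4=24
ADD R7, 3 → R7=19+3=22
CMP R7, 22  (cmp 22,22)
JNZ again: not taken
SUB R0, 10 → R0=4-10=-6
halt.
Total executed instructions: 53.

53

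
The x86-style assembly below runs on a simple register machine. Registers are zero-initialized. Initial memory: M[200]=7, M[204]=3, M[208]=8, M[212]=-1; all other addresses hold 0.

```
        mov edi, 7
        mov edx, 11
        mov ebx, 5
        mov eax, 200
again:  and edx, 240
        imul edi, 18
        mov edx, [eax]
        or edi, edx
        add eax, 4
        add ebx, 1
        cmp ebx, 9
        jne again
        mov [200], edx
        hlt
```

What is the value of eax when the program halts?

216

after mov edi, 7: edi=7
after mov edx, 11: edx=11
after mov ebx, 5: ebx=5
after mov eax, 200: eax=200
after and edx, 240: edx=11&240=0
after imul edi, 18: edi=7*18=126
after mov edx, [eax]: edx=M[200]=7
after or edi, edx: edi=126|7=127
after add eax, 4: eax=200+4=204
after add ebx, 1: ebx=5+1=6
cmp ebx, 9  (cmp 6,9)
jne again: taken
after and edx, 240: edx=7&240=0
after imul edi, 18: edi=127*18=2286
after mov edx, [eax]: edx=M[204]=3
after or edi, edx: edi=2286|3=2287
after add eax, 4: eax=204+4=208
after add ebx, 1: ebx=6+1=7
cmp ebx, 9  (cmp 7,9)
jne again: taken
after and edx, 240: edx=3&240=0
after imul edi, 18: edi=2287*18=41166
after mov edx, [eax]: edx=M[208]=8
after or edi, edx: edi=41166|8=41166
after add eax, 4: eax=208+4=212
after add ebx, 1: ebx=7+1=8
cmp ebx, 9  (cmp 8,9)
jne again: taken
after and edx, 240: edx=8&240=0
after imul edi, 18: edi=41166*18=740988
after mov edx, [eax]: edx=M[212]=-1
after or edi, edx: edi=740988|(-1)=-1
after add eax, 4: eax=212+4=216
after add ebx, 1: ebx=8+1=9
cmp ebx, 9  (cmp 9,9)
jne again: not taken
mov [200], edx → M[200]=-1
halt.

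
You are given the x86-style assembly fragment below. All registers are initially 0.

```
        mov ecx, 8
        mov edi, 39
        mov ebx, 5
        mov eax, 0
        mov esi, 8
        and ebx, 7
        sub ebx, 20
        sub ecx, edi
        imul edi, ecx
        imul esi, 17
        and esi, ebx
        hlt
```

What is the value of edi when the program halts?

-1209

after mov ecx, 8: ecx=8
after mov edi, 39: edi=39
after mov ebx, 5: ebx=5
after mov eax, 0: eax=0
after mov esi, 8: esi=8
after and ebx, 7: ebx=5&7=5
after sub ebx, 20: ebx=5-20=-15
after sub ecx, edi: ecx=8-39=-31
after imul edi, ecx: edi=39*(-31)=-1209
after imul esi, 17: esi=8*17=136
after and esi, ebx: esi=136&(-15)=128
halt.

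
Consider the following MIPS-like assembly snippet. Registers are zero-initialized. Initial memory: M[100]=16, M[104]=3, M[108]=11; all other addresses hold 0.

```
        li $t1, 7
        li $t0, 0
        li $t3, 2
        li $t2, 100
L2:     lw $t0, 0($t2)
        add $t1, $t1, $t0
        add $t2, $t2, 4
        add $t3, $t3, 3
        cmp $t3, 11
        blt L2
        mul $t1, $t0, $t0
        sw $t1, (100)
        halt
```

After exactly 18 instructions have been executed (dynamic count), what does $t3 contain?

8

$t1=7
$t0=0
$t3=2
$t2=100
$t0=M[100]=16
$t1=7+16=23
$t2=100+4=104
$t3=2+3=5
cmp $t3, 11  (cmp 5,11)
blt L2: taken
$t0=M[104]=3
$t1=23+3=26
$t2=104+4=108
$t3=5+3=8
cmp $t3, 11  (cmp 8,11)
blt L2: taken
$t0=M[108]=11
$t1=26+11=37
After step 18: $t3 = 8.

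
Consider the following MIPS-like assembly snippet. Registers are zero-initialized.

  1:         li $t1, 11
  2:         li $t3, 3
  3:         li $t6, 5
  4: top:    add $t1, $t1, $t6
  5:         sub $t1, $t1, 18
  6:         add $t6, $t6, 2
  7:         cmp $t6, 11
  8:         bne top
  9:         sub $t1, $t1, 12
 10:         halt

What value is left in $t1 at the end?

-34

$t1=11
$t3=3
$t6=5
$t1=11+5=16
$t1=16-18=-2
$t6=5+2=7
cmp $t6, 11  (cmp 7,11)
bne top: taken
$t1=(-2)+7=5
$t1=5-18=-13
$t6=7+2=9
cmp $t6, 11  (cmp 9,11)
bne top: taken
$t1=(-13)+9=-4
$t1=(-4)-18=-22
$t6=9+2=11
cmp $t6, 11  (cmp 11,11)
bne top: not taken
$t1=(-22)-12=-34
halt.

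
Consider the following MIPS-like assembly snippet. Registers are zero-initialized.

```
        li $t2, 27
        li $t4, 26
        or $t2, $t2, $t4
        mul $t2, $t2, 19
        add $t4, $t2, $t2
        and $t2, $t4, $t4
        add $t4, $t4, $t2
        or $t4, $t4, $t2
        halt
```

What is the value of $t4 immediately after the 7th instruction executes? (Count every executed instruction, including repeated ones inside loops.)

2052

li $t2, 27 → $t2=27
li $t4, 26 → $t4=26
or $t2, $t2, $t4 → $t2=27|26=27
mul $t2, $t2, 19 → $t2=27*19=513
add $t4, $t2, $t2 → $t4=513+513=1026
and $t2, $t4, $t4 → $t2=1026&1026=1026
add $t4, $t4, $t2 → $t4=1026+1026=2052
After step 7: $t4 = 2052.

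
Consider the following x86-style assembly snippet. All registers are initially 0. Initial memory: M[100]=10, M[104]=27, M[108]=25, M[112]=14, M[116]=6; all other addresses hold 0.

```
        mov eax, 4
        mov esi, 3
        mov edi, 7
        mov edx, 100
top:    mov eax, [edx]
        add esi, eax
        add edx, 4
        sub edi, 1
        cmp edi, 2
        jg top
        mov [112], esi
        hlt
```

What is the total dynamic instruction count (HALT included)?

36

after mov eax, 4: eax=4
after mov esi, 3: esi=3
after mov edi, 7: edi=7
after mov edx, 100: edx=100
after mov eax, [edx]: eax=M[100]=10
after add esi, eax: esi=3+10=13
after add edx, 4: edx=100+4=104
after sub edi, 1: edi=7-1=6
cmp edi, 2  (cmp 6,2)
jg top: taken
after mov eax, [edx]: eax=M[104]=27
after add esi, eax: esi=13+27=40
after add edx, 4: edx=104+4=108
after sub edi, 1: edi=6-1=5
cmp edi, 2  (cmp 5,2)
jg top: taken
after mov eax, [edx]: eax=M[108]=25
after add esi, eax: esi=40+25=65
after add edx, 4: edx=108+4=112
after sub edi, 1: edi=5-1=4
cmp edi, 2  (cmp 4,2)
jg top: taken
after mov eax, [edx]: eax=M[112]=14
after add esi, eax: esi=65+14=79
after add edx, 4: edx=112+4=116
after sub edi, 1: edi=4-1=3
cmp edi, 2  (cmp 3,2)
jg top: taken
after mov eax, [edx]: eax=M[116]=6
after add esi, eax: esi=79+6=85
after add edx, 4: edx=116+4=120
after sub edi, 1: edi=3-1=2
cmp edi, 2  (cmp 2,2)
jg top: not taken
mov [112], esi → M[112]=85
halt.
Total executed instructions: 36.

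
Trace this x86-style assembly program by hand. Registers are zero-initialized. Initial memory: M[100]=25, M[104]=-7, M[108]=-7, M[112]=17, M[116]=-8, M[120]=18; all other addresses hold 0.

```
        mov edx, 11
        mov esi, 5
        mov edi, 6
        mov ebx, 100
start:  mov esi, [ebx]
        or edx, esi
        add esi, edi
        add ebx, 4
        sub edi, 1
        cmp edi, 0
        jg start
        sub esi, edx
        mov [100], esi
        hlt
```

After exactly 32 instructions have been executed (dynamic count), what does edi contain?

edx=11
esi=5
edi=6
ebx=100
esi=M[100]=25
edx=11|25=27
esi=25+6=31
ebx=100+4=104
edi=6-1=5
cmp edi, 0  (cmp 5,0)
jg start: taken
esi=M[104]=-7
edx=27|(-7)=-5
esi=(-7)+5=-2
ebx=104+4=108
edi=5-1=4
cmp edi, 0  (cmp 4,0)
jg start: taken
esi=M[108]=-7
edx=(-5)|(-7)=-5
esi=(-7)+4=-3
ebx=108+4=112
edi=4-1=3
cmp edi, 0  (cmp 3,0)
jg start: taken
esi=M[112]=17
edx=(-5)|17=-5
esi=17+3=20
ebx=112+4=116
edi=3-1=2
cmp edi, 0  (cmp 2,0)
jg start: taken
After step 32: edi = 2.

2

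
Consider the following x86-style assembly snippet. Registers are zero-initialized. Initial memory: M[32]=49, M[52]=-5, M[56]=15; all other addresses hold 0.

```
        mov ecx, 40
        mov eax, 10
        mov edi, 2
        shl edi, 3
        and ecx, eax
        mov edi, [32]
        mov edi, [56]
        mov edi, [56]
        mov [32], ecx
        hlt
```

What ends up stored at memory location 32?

8

ecx=40
eax=10
edi=2
edi=2<<3=16
ecx=40&10=8
edi=M[32]=49
edi=M[56]=15
edi=M[56]=15
mov [32], ecx → M[32]=8
halt.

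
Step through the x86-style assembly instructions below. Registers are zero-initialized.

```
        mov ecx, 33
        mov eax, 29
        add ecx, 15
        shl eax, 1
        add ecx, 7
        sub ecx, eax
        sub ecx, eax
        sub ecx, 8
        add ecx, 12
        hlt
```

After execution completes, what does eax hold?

58

ecx=33
eax=29
ecx=33+15=48
eax=29<<1=58
ecx=48+7=55
ecx=55-58=-3
ecx=(-3)-58=-61
ecx=(-61)-8=-69
ecx=(-69)+12=-57
halt.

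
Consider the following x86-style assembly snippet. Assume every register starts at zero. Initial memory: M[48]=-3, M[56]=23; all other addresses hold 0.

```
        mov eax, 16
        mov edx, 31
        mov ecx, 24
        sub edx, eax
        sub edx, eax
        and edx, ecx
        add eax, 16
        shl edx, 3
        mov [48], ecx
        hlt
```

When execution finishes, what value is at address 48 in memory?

24

eax=16
edx=31
ecx=24
edx=31-16=15
edx=15-16=-1
edx=(-1)&24=24
eax=16+16=32
edx=24<<3=192
mov [48], ecx → M[48]=24
halt.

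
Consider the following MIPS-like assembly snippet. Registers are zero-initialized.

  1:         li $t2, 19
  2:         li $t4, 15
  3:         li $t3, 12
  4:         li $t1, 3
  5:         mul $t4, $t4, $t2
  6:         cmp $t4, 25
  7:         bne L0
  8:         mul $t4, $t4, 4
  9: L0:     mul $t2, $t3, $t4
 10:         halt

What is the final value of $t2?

li $t2, 19 → $t2=19
li $t4, 15 → $t4=15
li $t3, 12 → $t3=12
li $t1, 3 → $t1=3
mul $t4, $t4, $t2 → $t4=15*19=285
cmp $t4, 25  (cmp 285,25)
bne L0: taken
mul $t2, $t3, $t4 → $t2=12*285=3420
halt.

3420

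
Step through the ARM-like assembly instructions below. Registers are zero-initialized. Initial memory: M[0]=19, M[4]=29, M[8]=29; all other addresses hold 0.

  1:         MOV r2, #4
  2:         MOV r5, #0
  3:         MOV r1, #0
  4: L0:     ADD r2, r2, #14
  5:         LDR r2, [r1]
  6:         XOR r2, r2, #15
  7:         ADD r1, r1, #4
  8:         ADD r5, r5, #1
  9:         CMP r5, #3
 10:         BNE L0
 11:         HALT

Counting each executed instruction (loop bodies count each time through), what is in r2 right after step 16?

18

r2=4
r5=0
r1=0
r2=4+14=18
r2=M[0]=19
r2=19^15=28
r1=0+4=4
r5=0+1=1
CMP r5, #3  (cmp 1,3)
BNE L0: taken
r2=28+14=42
r2=M[4]=29
r2=29^15=18
r1=4+4=8
r5=1+1=2
CMP r5, #3  (cmp 2,3)
After step 16: r2 = 18.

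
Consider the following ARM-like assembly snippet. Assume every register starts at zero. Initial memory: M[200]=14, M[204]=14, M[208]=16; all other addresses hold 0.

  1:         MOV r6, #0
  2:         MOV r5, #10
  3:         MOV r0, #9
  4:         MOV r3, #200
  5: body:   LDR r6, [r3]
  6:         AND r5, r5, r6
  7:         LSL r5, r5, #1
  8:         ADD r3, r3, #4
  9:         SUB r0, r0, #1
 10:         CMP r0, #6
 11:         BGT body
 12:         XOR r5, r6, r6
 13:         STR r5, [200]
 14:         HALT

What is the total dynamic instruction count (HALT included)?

MOV r6, #0 → r6=0
MOV r5, #10 → r5=10
MOV r0, #9 → r0=9
MOV r3, #200 → r3=200
LDR r6, [r3] → r6=M[200]=14
AND r5, r5, r6 → r5=10&14=10
LSL r5, r5, #1 → r5=10<<1=20
ADD r3, r3, #4 → r3=200+4=204
SUB r0, r0, #1 → r0=9-1=8
CMP r0, #6  (cmp 8,6)
BGT body: taken
LDR r6, [r3] → r6=M[204]=14
AND r5, r5, r6 → r5=20&14=4
LSL r5, r5, #1 → r5=4<<1=8
ADD r3, r3, #4 → r3=204+4=208
SUB r0, r0, #1 → r0=8-1=7
CMP r0, #6  (cmp 7,6)
BGT body: taken
LDR r6, [r3] → r6=M[208]=16
AND r5, r5, r6 → r5=8&16=0
LSL r5, r5, #1 → r5=0<<1=0
ADD r3, r3, #4 → r3=208+4=212
SUB r0, r0, #1 → r0=7-1=6
CMP r0, #6  (cmp 6,6)
BGT body: not taken
XOR r5, r6, r6 → r5=16^16=0
STR r5, [200] → M[200]=0
halt.
Total executed instructions: 28.

28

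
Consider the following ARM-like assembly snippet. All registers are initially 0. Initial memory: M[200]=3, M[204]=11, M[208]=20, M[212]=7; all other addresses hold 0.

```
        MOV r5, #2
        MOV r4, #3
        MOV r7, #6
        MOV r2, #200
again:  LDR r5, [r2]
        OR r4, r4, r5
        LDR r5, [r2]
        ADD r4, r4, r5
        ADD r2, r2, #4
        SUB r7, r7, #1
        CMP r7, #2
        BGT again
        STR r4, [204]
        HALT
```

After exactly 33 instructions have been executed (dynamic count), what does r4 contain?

62

r5=2
r4=3
r7=6
r2=200
r5=M[200]=3
r4=3|3=3
r5=M[200]=3
r4=3+3=6
r2=200+4=204
r7=6-1=5
CMP r7, #2  (cmp 5,2)
BGT again: taken
r5=M[204]=11
r4=6|11=15
r5=M[204]=11
r4=15+11=26
r2=204+4=208
r7=5-1=4
CMP r7, #2  (cmp 4,2)
BGT again: taken
r5=M[208]=20
r4=26|20=30
r5=M[208]=20
r4=30+20=50
r2=208+4=212
r7=4-1=3
CMP r7, #2  (cmp 3,2)
BGT again: taken
r5=M[212]=7
r4=50|7=55
r5=M[212]=7
r4=55+7=62
r2=212+4=216
After step 33: r4 = 62.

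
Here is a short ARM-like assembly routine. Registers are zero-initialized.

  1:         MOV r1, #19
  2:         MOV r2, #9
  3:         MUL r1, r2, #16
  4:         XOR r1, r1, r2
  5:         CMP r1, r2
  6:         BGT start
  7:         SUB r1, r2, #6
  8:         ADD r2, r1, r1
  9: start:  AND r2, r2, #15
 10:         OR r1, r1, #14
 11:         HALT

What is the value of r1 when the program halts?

159

after MOV r1, #19: r1=19
after MOV r2, #9: r2=9
after MUL r1, r2, #16: r1=9*16=144
after XOR r1, r1, r2: r1=144^9=153
CMP r1, r2  (cmp 153,9)
BGT start: taken
after AND r2, r2, #15: r2=9&15=9
after OR r1, r1, #14: r1=153|14=159
halt.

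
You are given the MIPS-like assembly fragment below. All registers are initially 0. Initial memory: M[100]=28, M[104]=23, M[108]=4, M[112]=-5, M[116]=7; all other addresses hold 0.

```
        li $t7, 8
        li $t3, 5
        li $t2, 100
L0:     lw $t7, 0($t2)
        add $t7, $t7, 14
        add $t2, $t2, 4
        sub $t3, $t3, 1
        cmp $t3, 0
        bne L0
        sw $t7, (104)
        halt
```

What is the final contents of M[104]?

li $t7, 8 → $t7=8
li $t3, 5 → $t3=5
li $t2, 100 → $t2=100
lw $t7, 0($t2) → $t7=M[100]=28
add $t7, $t7, 14 → $t7=28+14=42
add $t2, $t2, 4 → $t2=100+4=104
sub $t3, $t3, 1 → $t3=5-1=4
cmp $t3, 0  (cmp 4,0)
bne L0: taken
lw $t7, 0($t2) → $t7=M[104]=23
add $t7, $t7, 14 → $t7=23+14=37
add $t2, $t2, 4 → $t2=104+4=108
sub $t3, $t3, 1 → $t3=4-1=3
cmp $t3, 0  (cmp 3,0)
bne L0: taken
lw $t7, 0($t2) → $t7=M[108]=4
add $t7, $t7, 14 → $t7=4+14=18
add $t2, $t2, 4 → $t2=108+4=112
sub $t3, $t3, 1 → $t3=3-1=2
cmp $t3, 0  (cmp 2,0)
bne L0: taken
lw $t7, 0($t2) → $t7=M[112]=-5
add $t7, $t7, 14 → $t7=(-5)+14=9
add $t2, $t2, 4 → $t2=112+4=116
sub $t3, $t3, 1 → $t3=2-1=1
cmp $t3, 0  (cmp 1,0)
bne L0: taken
lw $t7, 0($t2) → $t7=M[116]=7
add $t7, $t7, 14 → $t7=7+14=21
add $t2, $t2, 4 → $t2=116+4=120
sub $t3, $t3, 1 → $t3=1-1=0
cmp $t3, 0  (cmp 0,0)
bne L0: not taken
sw $t7, (104) → M[104]=21
halt.

21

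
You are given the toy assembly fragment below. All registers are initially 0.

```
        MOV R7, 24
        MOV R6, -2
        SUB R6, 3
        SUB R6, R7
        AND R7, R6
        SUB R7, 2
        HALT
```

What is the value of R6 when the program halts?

MOV R7, 24 → R7=24
MOV R6, -2 → R6=-2
SUB R6, 3 → R6=(-2)-3=-5
SUB R6, R7 → R6=(-5)-24=-29
AND R7, R6 → R7=24&(-29)=0
SUB R7, 2 → R7=0-2=-2
halt.

-29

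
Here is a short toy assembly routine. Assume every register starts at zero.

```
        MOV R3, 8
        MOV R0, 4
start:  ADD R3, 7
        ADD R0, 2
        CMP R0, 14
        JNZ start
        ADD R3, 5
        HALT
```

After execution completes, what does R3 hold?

R3=8
R0=4
R3=8+7=15
R0=4+2=6
CMP R0, 14  (cmp 6,14)
JNZ start: taken
R3=15+7=22
R0=6+2=8
CMP R0, 14  (cmp 8,14)
JNZ start: taken
R3=22+7=29
R0=8+2=10
CMP R0, 14  (cmp 10,14)
JNZ start: taken
R3=29+7=36
R0=10+2=12
CMP R0, 14  (cmp 12,14)
JNZ start: taken
R3=36+7=43
R0=12+2=14
CMP R0, 14  (cmp 14,14)
JNZ start: not taken
R3=43+5=48
halt.

48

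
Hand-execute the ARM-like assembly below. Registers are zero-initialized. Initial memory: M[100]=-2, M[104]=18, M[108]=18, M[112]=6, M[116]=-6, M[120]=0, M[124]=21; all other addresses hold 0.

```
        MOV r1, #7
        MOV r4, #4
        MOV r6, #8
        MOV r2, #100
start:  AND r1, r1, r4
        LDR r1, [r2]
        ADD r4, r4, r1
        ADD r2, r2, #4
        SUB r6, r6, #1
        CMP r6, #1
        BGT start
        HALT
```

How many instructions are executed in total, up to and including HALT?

MOV r1, #7 → r1=7
MOV r4, #4 → r4=4
MOV r6, #8 → r6=8
MOV r2, #100 → r2=100
AND r1, r1, r4 → r1=7&4=4
LDR r1, [r2] → r1=M[100]=-2
ADD r4, r4, r1 → r4=4+(-2)=2
ADD r2, r2, #4 → r2=100+4=104
SUB r6, r6, #1 → r6=8-1=7
CMP r6, #1  (cmp 7,1)
BGT start: taken
AND r1, r1, r4 → r1=(-2)&2=2
LDR r1, [r2] → r1=M[104]=18
ADD r4, r4, r1 → r4=2+18=20
ADD r2, r2, #4 → r2=104+4=108
SUB r6, r6, #1 → r6=7-1=6
CMP r6, #1  (cmp 6,1)
BGT start: taken
AND r1, r1, r4 → r1=18&20=16
LDR r1, [r2] → r1=M[108]=18
ADD r4, r4, r1 → r4=20+18=38
ADD r2, r2, #4 → r2=108+4=112
SUB r6, r6, #1 → r6=6-1=5
CMP r6, #1  (cmp 5,1)
BGT start: taken
AND r1, r1, r4 → r1=18&38=2
LDR r1, [r2] → r1=M[112]=6
ADD r4, r4, r1 → r4=38+6=44
ADD r2, r2, #4 → r2=112+4=116
SUB r6, r6, #1 → r6=5-1=4
CMP r6, #1  (cmp 4,1)
BGT start: taken
AND r1, r1, r4 → r1=6&44=4
LDR r1, [r2] → r1=M[116]=-6
ADD r4, r4, r1 → r4=44+(-6)=38
ADD r2, r2, #4 → r2=116+4=120
SUB r6, r6, #1 → r6=4-1=3
CMP r6, #1  (cmp 3,1)
BGT start: taken
AND r1, r1, r4 → r1=(-6)&38=34
LDR r1, [r2] → r1=M[120]=0
ADD r4, r4, r1 → r4=38+0=38
ADD r2, r2, #4 → r2=120+4=124
SUB r6, r6, #1 → r6=3-1=2
CMP r6, #1  (cmp 2,1)
BGT start: taken
AND r1, r1, r4 → r1=0&38=0
LDR r1, [r2] → r1=M[124]=21
ADD r4, r4, r1 → r4=38+21=59
ADD r2, r2, #4 → r2=124+4=128
SUB r6, r6, #1 → r6=2-1=1
CMP r6, #1  (cmp 1,1)
BGT start: not taken
halt.
Total executed instructions: 54.

54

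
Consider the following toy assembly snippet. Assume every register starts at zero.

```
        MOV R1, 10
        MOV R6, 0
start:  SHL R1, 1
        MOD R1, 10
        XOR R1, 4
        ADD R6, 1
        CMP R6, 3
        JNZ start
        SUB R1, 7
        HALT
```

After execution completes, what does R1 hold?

-7

after MOV R1, 10: R1=10
after MOV R6, 0: R6=0
after SHL R1, 1: R1=10<<1=20
after MOD R1, 10: R1=20%10=0
after XOR R1, 4: R1=0^4=4
after ADD R6, 1: R6=0+1=1
CMP R6, 3  (cmp 1,3)
JNZ start: taken
after SHL R1, 1: R1=4<<1=8
after MOD R1, 10: R1=8%10=8
after XOR R1, 4: R1=8^4=12
after ADD R6, 1: R6=1+1=2
CMP R6, 3  (cmp 2,3)
JNZ start: taken
after SHL R1, 1: R1=12<<1=24
after MOD R1, 10: R1=24%10=4
after XOR R1, 4: R1=4^4=0
after ADD R6, 1: R6=2+1=3
CMP R6, 3  (cmp 3,3)
JNZ start: not taken
after SUB R1, 7: R1=0-7=-7
halt.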